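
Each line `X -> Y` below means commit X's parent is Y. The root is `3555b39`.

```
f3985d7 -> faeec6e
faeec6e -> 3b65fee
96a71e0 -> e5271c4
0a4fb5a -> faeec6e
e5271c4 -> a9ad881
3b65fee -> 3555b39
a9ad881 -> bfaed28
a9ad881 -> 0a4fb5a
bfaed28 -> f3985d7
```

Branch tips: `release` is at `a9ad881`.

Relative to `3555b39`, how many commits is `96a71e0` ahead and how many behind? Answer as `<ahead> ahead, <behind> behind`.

Reachable from 96a71e0: {0a4fb5a, 3555b39, 3b65fee, 96a71e0, a9ad881, bfaed28, e5271c4, f3985d7, faeec6e}.
Reachable from 3555b39: {3555b39}.
Only in 96a71e0's history (ahead): {0a4fb5a, 3b65fee, 96a71e0, a9ad881, bfaed28, e5271c4, f3985d7, faeec6e} — 8.
Only in 3555b39's history (behind): {} — 0.

8 ahead, 0 behind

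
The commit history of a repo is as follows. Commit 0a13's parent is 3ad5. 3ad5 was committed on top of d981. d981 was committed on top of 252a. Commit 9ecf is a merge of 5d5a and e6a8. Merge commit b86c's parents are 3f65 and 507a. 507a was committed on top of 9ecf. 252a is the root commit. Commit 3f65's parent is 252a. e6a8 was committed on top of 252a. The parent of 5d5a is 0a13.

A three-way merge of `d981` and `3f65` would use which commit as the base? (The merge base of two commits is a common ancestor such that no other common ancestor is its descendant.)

252a

Ancestors of d981: {252a, d981}.
Ancestors of 3f65: {252a, 3f65}.
Common ancestors: {252a}.
The only common ancestor is 252a, so it is the merge base.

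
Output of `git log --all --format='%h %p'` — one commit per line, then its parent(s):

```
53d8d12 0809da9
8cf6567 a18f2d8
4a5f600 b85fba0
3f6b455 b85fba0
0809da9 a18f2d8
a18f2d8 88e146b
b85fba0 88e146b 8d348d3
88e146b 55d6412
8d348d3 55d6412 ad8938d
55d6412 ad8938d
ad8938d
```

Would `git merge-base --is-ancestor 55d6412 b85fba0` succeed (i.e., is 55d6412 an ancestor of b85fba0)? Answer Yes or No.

Ancestors of b85fba0 (commits reachable by following parents): {55d6412, 88e146b, 8d348d3, ad8938d, b85fba0}.
55d6412 is in that set, so it is an ancestor of b85fba0.

Yes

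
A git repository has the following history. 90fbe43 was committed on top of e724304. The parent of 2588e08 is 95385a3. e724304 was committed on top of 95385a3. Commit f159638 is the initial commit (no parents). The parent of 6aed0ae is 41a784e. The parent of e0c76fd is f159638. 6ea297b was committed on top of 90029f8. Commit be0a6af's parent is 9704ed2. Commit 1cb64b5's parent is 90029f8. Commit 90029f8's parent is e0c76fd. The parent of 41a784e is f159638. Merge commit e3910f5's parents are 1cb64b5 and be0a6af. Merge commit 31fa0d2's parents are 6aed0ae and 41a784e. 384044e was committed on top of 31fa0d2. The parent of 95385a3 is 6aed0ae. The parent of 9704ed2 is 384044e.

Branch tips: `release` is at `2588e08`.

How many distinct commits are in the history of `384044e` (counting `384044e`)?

Walking parent pointers from 384044e: reachable set = {31fa0d2, 384044e, 41a784e, 6aed0ae, f159638}.
That is 5 commits.

5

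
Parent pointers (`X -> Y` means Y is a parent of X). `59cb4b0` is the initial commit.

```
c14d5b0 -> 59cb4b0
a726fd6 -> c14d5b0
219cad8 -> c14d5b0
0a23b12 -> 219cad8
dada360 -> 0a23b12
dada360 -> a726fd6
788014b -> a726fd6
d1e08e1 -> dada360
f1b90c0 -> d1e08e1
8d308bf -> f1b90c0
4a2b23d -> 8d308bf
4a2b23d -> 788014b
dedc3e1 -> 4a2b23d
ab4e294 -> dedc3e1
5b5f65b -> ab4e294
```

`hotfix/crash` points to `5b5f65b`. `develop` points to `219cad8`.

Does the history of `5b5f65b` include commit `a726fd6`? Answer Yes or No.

Yes

Ancestors of 5b5f65b (commits reachable by following parents): {0a23b12, 219cad8, 4a2b23d, 59cb4b0, 5b5f65b, 788014b, 8d308bf, a726fd6, ab4e294, c14d5b0, d1e08e1, dada360, dedc3e1, f1b90c0}.
a726fd6 is in that set, so it is an ancestor of 5b5f65b.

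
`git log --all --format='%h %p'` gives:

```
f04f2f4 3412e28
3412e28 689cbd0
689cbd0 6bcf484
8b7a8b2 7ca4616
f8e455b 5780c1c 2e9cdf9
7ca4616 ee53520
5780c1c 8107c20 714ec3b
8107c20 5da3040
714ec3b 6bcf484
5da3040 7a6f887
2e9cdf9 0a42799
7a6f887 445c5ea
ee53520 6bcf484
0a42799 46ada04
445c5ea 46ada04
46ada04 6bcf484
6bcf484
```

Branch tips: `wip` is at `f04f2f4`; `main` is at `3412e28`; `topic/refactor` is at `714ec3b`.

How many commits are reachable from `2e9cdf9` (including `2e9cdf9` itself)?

4

Walking parent pointers from 2e9cdf9: reachable set = {0a42799, 2e9cdf9, 46ada04, 6bcf484}.
That is 4 commits.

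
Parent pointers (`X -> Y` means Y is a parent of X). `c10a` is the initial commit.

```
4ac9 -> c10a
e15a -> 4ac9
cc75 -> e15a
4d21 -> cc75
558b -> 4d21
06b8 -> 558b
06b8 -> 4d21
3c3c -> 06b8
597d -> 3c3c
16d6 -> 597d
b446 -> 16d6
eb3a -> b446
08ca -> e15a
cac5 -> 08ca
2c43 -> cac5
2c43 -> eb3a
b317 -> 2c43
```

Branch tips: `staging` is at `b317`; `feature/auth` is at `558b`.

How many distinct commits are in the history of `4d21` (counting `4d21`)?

5

Walking parent pointers from 4d21: reachable set = {4ac9, 4d21, c10a, cc75, e15a}.
That is 5 commits.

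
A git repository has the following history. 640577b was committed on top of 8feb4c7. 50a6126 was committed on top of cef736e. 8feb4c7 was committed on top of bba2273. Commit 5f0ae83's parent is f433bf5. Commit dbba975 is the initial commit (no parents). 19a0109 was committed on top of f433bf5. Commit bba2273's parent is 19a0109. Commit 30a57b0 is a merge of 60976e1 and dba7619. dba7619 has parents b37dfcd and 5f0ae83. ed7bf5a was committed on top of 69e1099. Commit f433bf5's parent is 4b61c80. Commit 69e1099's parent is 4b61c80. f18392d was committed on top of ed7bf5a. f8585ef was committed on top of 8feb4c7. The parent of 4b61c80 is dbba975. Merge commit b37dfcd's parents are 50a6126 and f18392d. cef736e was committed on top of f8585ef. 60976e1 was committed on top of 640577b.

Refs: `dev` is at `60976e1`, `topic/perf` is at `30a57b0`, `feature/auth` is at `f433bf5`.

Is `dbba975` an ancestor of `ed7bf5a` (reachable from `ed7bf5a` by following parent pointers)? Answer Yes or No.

Yes

Ancestors of ed7bf5a (commits reachable by following parents): {4b61c80, 69e1099, dbba975, ed7bf5a}.
dbba975 is in that set, so it is an ancestor of ed7bf5a.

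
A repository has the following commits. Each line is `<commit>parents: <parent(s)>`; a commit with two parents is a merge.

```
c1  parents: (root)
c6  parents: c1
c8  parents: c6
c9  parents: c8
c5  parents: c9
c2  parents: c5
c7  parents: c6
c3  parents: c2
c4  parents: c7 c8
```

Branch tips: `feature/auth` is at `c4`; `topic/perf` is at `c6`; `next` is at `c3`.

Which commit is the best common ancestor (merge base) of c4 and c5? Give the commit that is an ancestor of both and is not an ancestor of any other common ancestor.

Ancestors of c4: {c1, c4, c6, c7, c8}.
Ancestors of c5: {c1, c5, c6, c8, c9}.
Common ancestors: {c1, c6, c8}.
Among these, c8 is not an ancestor of any other common ancestor — it is the merge base.

c8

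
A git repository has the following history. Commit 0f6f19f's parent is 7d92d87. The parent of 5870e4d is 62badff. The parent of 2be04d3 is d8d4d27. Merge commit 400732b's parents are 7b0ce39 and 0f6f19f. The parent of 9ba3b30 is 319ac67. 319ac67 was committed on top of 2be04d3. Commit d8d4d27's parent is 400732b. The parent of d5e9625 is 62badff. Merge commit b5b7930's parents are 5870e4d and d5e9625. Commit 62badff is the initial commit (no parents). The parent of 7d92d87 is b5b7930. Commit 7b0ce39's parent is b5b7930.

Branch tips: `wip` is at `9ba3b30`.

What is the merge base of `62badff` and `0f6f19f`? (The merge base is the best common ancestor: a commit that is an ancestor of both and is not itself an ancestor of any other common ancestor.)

62badff

Ancestors of 62badff: {62badff}.
Ancestors of 0f6f19f: {0f6f19f, 5870e4d, 62badff, 7d92d87, b5b7930, d5e9625}.
Common ancestors: {62badff}.
The only common ancestor is 62badff, so it is the merge base.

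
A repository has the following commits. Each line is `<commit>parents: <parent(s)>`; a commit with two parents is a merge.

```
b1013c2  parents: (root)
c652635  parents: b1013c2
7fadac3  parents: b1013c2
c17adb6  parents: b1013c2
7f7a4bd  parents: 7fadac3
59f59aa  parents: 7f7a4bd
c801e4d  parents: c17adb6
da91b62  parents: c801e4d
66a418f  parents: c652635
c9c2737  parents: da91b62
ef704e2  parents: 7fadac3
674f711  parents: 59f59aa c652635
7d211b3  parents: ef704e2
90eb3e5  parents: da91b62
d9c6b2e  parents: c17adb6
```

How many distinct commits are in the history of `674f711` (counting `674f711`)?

Walking parent pointers from 674f711: reachable set = {59f59aa, 674f711, 7f7a4bd, 7fadac3, b1013c2, c652635}.
That is 6 commits.

6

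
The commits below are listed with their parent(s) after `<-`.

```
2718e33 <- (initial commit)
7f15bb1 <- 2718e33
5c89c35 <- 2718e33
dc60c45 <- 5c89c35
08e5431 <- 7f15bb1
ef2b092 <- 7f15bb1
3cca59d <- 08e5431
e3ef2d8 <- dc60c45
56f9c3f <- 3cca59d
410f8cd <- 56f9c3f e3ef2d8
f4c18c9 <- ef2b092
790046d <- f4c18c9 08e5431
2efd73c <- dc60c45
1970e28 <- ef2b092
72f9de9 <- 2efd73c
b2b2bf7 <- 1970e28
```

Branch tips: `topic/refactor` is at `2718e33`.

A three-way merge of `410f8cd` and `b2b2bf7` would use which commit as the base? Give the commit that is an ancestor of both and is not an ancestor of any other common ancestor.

7f15bb1

Ancestors of 410f8cd: {08e5431, 2718e33, 3cca59d, 410f8cd, 56f9c3f, 5c89c35, 7f15bb1, dc60c45, e3ef2d8}.
Ancestors of b2b2bf7: {1970e28, 2718e33, 7f15bb1, b2b2bf7, ef2b092}.
Common ancestors: {2718e33, 7f15bb1}.
Among these, 7f15bb1 is not an ancestor of any other common ancestor — it is the merge base.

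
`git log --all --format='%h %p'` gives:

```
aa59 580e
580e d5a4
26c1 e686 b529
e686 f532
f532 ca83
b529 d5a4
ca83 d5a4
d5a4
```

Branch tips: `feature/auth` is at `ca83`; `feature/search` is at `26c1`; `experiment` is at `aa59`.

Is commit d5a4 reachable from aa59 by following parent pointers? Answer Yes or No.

Ancestors of aa59 (commits reachable by following parents): {580e, aa59, d5a4}.
d5a4 is in that set, so it is an ancestor of aa59.

Yes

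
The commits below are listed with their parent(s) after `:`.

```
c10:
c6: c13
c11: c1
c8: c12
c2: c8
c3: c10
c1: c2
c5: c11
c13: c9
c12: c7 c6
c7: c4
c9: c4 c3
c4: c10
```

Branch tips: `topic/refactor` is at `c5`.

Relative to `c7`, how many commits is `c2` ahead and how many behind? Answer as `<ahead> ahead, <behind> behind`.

7 ahead, 0 behind

Reachable from c2: {c10, c12, c13, c2, c3, c4, c6, c7, c8, c9}.
Reachable from c7: {c10, c4, c7}.
Only in c2's history (ahead): {c12, c13, c2, c3, c6, c8, c9} — 7.
Only in c7's history (behind): {} — 0.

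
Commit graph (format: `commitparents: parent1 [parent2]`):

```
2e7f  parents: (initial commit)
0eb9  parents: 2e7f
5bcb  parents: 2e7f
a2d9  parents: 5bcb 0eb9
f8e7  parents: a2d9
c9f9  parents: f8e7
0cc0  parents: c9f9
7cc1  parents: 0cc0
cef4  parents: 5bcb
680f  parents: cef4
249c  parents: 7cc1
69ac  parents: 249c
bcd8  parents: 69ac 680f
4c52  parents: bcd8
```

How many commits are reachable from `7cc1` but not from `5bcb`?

Reachable from 7cc1: {0cc0, 0eb9, 2e7f, 5bcb, 7cc1, a2d9, c9f9, f8e7}.
Reachable from 5bcb: {2e7f, 5bcb}.
In 7cc1's history but not 5bcb's: {0cc0, 0eb9, 7cc1, a2d9, c9f9, f8e7} — 6 commits.

6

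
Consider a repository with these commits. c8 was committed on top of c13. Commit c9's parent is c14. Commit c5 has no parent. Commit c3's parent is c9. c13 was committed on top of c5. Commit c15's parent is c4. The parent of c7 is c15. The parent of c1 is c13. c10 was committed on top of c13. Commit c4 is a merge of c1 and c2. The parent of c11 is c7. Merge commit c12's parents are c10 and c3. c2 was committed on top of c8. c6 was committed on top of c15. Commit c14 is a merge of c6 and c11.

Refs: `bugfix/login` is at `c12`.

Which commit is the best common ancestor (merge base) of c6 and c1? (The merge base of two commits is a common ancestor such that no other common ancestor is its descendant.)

c1

Ancestors of c6: {c1, c13, c15, c2, c4, c5, c6, c8}.
Ancestors of c1: {c1, c13, c5}.
Common ancestors: {c1, c13, c5}.
Among these, c1 is not an ancestor of any other common ancestor — it is the merge base.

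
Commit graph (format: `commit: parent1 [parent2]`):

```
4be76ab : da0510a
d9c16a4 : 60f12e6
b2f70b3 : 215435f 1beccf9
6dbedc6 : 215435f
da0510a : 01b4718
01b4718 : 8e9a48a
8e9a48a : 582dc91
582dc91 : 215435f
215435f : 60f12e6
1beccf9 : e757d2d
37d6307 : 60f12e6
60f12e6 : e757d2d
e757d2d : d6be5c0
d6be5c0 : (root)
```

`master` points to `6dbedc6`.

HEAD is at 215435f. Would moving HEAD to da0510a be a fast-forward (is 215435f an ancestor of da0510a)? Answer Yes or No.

Yes

A fast-forward from 215435f to da0510a is possible iff 215435f is an ancestor of da0510a.
Ancestors of da0510a: {01b4718, 215435f, 582dc91, 60f12e6, 8e9a48a, d6be5c0, da0510a, e757d2d}.
215435f is among them, so fast-forward is possible.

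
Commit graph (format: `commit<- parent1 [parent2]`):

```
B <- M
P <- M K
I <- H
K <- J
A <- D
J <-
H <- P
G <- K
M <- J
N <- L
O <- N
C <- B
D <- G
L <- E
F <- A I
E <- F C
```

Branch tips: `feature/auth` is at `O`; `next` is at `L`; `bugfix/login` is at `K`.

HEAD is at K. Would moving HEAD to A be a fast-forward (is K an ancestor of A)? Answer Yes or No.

A fast-forward from K to A is possible iff K is an ancestor of A.
Ancestors of A: {A, D, G, J, K}.
K is among them, so fast-forward is possible.

Yes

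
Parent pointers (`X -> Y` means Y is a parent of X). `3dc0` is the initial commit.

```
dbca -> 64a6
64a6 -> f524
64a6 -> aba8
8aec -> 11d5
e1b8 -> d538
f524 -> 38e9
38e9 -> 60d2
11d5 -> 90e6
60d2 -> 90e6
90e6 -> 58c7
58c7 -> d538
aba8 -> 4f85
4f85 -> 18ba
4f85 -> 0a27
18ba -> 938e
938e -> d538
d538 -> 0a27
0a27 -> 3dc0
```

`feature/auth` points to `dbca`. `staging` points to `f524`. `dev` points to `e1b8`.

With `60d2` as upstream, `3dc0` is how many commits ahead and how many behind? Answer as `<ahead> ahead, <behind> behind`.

Reachable from 3dc0: {3dc0}.
Reachable from 60d2: {0a27, 3dc0, 58c7, 60d2, 90e6, d538}.
Only in 3dc0's history (ahead): {} — 0.
Only in 60d2's history (behind): {0a27, 58c7, 60d2, 90e6, d538} — 5.

0 ahead, 5 behind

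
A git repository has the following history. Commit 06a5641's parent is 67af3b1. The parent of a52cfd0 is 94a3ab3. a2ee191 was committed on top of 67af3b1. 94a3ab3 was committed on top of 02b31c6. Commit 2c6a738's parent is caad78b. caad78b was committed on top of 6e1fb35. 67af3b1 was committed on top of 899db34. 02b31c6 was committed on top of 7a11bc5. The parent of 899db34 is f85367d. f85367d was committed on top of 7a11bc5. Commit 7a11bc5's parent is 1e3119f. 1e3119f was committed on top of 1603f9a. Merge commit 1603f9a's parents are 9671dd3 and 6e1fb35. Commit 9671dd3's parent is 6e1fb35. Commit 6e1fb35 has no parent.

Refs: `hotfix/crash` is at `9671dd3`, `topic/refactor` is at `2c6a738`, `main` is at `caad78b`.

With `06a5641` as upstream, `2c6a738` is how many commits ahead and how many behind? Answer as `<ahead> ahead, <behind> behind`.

2 ahead, 8 behind

Reachable from 2c6a738: {2c6a738, 6e1fb35, caad78b}.
Reachable from 06a5641: {06a5641, 1603f9a, 1e3119f, 67af3b1, 6e1fb35, 7a11bc5, 899db34, 9671dd3, f85367d}.
Only in 2c6a738's history (ahead): {2c6a738, caad78b} — 2.
Only in 06a5641's history (behind): {06a5641, 1603f9a, 1e3119f, 67af3b1, 7a11bc5, 899db34, 9671dd3, f85367d} — 8.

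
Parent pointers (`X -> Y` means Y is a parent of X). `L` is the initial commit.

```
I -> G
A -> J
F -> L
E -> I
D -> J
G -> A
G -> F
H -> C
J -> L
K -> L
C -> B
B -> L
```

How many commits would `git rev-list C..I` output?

5

Reachable from I: {A, F, G, I, J, L}.
Reachable from C: {B, C, L}.
In I's history but not C's: {A, F, G, I, J} — 5 commits.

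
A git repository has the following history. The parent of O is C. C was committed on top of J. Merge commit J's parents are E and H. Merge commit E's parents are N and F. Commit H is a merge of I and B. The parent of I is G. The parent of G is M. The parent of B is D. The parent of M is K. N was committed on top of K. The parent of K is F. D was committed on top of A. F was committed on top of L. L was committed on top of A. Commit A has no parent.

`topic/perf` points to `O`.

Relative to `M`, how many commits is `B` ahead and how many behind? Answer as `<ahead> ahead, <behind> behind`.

Reachable from B: {A, B, D}.
Reachable from M: {A, F, K, L, M}.
Only in B's history (ahead): {B, D} — 2.
Only in M's history (behind): {F, K, L, M} — 4.

2 ahead, 4 behind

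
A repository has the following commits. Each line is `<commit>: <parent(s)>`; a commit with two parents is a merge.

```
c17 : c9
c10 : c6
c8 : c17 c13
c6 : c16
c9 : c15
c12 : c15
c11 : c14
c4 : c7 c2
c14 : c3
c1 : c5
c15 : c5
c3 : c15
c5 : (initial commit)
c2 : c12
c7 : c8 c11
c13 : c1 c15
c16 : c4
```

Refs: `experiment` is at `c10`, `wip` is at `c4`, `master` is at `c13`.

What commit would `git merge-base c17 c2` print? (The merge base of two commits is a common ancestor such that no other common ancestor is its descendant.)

c15

Ancestors of c17: {c15, c17, c5, c9}.
Ancestors of c2: {c12, c15, c2, c5}.
Common ancestors: {c15, c5}.
Among these, c15 is not an ancestor of any other common ancestor — it is the merge base.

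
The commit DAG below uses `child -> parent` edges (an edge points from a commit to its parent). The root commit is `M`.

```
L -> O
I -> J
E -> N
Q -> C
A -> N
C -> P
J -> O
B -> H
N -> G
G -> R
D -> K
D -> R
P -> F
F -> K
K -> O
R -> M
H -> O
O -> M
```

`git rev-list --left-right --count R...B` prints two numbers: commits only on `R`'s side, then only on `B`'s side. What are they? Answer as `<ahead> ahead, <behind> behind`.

Reachable from R: {M, R}.
Reachable from B: {B, H, M, O}.
Only in R's history (ahead): {R} — 1.
Only in B's history (behind): {B, H, O} — 3.

1 ahead, 3 behind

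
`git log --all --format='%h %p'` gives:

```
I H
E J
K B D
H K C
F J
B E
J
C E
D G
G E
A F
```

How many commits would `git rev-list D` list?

Walking parent pointers from D: reachable set = {D, E, G, J}.
That is 4 commits.

4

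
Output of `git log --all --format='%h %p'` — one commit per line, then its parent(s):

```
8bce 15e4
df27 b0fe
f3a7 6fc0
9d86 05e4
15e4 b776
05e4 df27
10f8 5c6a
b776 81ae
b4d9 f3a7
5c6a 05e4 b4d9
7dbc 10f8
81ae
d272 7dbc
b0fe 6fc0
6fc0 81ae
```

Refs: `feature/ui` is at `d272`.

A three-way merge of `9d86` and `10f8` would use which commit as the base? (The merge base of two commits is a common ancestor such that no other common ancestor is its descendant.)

05e4

Ancestors of 9d86: {05e4, 6fc0, 81ae, 9d86, b0fe, df27}.
Ancestors of 10f8: {05e4, 10f8, 5c6a, 6fc0, 81ae, b0fe, b4d9, df27, f3a7}.
Common ancestors: {05e4, 6fc0, 81ae, b0fe, df27}.
Among these, 05e4 is not an ancestor of any other common ancestor — it is the merge base.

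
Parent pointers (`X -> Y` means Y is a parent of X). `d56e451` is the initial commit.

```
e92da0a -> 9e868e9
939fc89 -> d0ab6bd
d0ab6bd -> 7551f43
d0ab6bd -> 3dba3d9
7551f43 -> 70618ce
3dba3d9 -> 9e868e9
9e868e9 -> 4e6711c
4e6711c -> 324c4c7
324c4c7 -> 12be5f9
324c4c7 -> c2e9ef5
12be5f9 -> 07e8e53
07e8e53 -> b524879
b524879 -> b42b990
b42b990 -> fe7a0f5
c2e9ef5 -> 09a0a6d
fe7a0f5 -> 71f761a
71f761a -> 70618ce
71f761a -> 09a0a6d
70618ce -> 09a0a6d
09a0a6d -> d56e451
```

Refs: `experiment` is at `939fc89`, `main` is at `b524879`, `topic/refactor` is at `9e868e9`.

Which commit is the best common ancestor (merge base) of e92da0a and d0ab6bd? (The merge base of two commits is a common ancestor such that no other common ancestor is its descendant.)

9e868e9

Ancestors of e92da0a: {07e8e53, 09a0a6d, 12be5f9, 324c4c7, 4e6711c, 70618ce, 71f761a, 9e868e9, b42b990, b524879, c2e9ef5, d56e451, e92da0a, fe7a0f5}.
Ancestors of d0ab6bd: {07e8e53, 09a0a6d, 12be5f9, 324c4c7, 3dba3d9, 4e6711c, 70618ce, 71f761a, 7551f43, 9e868e9, b42b990, b524879, c2e9ef5, d0ab6bd, d56e451, fe7a0f5}.
Common ancestors: {07e8e53, 09a0a6d, 12be5f9, 324c4c7, 4e6711c, 70618ce, 71f761a, 9e868e9, b42b990, b524879, c2e9ef5, d56e451, fe7a0f5}.
Among these, 9e868e9 is not an ancestor of any other common ancestor — it is the merge base.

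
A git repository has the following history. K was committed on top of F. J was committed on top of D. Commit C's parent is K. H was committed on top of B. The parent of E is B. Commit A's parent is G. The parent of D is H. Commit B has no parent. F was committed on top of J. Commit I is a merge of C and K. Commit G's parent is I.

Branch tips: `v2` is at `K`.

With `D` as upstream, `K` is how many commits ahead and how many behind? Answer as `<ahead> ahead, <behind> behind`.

3 ahead, 0 behind

Reachable from K: {B, D, F, H, J, K}.
Reachable from D: {B, D, H}.
Only in K's history (ahead): {F, J, K} — 3.
Only in D's history (behind): {} — 0.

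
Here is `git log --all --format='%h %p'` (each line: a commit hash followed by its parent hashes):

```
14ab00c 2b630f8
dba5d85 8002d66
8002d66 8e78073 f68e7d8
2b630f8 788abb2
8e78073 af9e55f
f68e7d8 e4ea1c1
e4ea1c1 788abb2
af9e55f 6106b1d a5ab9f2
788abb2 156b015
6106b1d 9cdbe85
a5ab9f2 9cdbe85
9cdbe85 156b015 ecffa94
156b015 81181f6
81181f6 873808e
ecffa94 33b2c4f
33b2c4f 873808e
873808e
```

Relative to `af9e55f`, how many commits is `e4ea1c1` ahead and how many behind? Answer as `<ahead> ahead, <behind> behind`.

Reachable from e4ea1c1: {156b015, 788abb2, 81181f6, 873808e, e4ea1c1}.
Reachable from af9e55f: {156b015, 33b2c4f, 6106b1d, 81181f6, 873808e, 9cdbe85, a5ab9f2, af9e55f, ecffa94}.
Only in e4ea1c1's history (ahead): {788abb2, e4ea1c1} — 2.
Only in af9e55f's history (behind): {33b2c4f, 6106b1d, 9cdbe85, a5ab9f2, af9e55f, ecffa94} — 6.

2 ahead, 6 behind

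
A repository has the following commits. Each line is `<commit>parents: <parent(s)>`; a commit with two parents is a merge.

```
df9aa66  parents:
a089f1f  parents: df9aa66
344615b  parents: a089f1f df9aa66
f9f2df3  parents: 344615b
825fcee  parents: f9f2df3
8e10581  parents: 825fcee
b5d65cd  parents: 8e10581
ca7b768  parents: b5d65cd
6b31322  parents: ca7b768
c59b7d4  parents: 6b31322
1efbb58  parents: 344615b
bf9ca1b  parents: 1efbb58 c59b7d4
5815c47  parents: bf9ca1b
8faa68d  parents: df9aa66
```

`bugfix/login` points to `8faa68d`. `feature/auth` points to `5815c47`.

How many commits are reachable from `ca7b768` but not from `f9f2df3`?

4

Reachable from ca7b768: {344615b, 825fcee, 8e10581, a089f1f, b5d65cd, ca7b768, df9aa66, f9f2df3}.
Reachable from f9f2df3: {344615b, a089f1f, df9aa66, f9f2df3}.
In ca7b768's history but not f9f2df3's: {825fcee, 8e10581, b5d65cd, ca7b768} — 4 commits.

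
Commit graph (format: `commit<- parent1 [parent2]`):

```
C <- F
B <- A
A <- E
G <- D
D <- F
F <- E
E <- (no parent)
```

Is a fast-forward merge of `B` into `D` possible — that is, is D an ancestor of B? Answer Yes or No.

No

A fast-forward from D to B is possible iff D is an ancestor of B.
Ancestors of B: {A, B, E}.
D is not among them, so fast-forward is not possible.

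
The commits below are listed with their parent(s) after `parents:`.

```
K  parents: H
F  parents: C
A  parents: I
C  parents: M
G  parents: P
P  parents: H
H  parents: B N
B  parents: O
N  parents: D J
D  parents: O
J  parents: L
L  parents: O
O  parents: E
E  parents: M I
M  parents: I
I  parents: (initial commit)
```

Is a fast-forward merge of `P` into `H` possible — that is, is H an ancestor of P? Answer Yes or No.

A fast-forward from H to P is possible iff H is an ancestor of P.
Ancestors of P: {B, D, E, H, I, J, L, M, N, O, P}.
H is among them, so fast-forward is possible.

Yes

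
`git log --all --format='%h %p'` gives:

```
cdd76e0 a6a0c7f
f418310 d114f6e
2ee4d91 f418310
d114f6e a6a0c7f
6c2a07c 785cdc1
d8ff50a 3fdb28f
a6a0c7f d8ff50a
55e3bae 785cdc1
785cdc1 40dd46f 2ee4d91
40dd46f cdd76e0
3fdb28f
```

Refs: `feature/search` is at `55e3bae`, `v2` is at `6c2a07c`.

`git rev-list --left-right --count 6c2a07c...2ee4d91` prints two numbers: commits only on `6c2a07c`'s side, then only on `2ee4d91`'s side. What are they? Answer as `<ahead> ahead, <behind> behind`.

4 ahead, 0 behind

Reachable from 6c2a07c: {2ee4d91, 3fdb28f, 40dd46f, 6c2a07c, 785cdc1, a6a0c7f, cdd76e0, d114f6e, d8ff50a, f418310}.
Reachable from 2ee4d91: {2ee4d91, 3fdb28f, a6a0c7f, d114f6e, d8ff50a, f418310}.
Only in 6c2a07c's history (ahead): {40dd46f, 6c2a07c, 785cdc1, cdd76e0} — 4.
Only in 2ee4d91's history (behind): {} — 0.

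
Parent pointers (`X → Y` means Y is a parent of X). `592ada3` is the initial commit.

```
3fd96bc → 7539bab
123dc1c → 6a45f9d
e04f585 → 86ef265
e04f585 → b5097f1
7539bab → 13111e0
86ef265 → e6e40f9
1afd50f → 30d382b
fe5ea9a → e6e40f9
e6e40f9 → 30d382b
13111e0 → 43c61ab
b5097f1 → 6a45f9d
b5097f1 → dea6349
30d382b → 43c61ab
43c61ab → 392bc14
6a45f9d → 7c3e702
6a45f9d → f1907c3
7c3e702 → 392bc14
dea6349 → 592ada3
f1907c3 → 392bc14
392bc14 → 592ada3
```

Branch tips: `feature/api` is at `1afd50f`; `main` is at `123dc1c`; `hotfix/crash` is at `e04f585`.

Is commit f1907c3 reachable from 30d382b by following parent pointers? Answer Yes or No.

Ancestors of 30d382b: {30d382b, 392bc14, 43c61ab, 592ada3}.
f1907c3 is not in that set, so it is not an ancestor of 30d382b.

No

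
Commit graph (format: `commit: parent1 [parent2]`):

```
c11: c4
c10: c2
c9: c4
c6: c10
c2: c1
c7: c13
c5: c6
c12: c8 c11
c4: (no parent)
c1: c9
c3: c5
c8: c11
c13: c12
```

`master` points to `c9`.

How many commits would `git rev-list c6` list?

Walking parent pointers from c6: reachable set = {c1, c10, c2, c4, c6, c9}.
That is 6 commits.

6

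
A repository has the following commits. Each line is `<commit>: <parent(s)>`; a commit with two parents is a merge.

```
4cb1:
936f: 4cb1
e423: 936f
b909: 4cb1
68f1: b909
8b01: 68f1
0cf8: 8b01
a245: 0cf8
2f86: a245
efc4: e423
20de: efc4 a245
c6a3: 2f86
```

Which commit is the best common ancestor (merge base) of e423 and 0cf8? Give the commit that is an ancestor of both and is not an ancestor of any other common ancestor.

Ancestors of e423: {4cb1, 936f, e423}.
Ancestors of 0cf8: {0cf8, 4cb1, 68f1, 8b01, b909}.
Common ancestors: {4cb1}.
The only common ancestor is 4cb1, so it is the merge base.

4cb1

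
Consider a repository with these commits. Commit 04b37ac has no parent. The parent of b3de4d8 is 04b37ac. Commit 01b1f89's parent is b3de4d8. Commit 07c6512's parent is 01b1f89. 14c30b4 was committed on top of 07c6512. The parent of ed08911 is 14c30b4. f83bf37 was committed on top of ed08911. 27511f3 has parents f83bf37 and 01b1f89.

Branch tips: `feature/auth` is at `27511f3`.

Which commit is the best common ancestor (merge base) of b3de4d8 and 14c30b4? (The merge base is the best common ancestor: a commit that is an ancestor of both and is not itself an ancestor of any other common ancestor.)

b3de4d8

Ancestors of b3de4d8: {04b37ac, b3de4d8}.
Ancestors of 14c30b4: {01b1f89, 04b37ac, 07c6512, 14c30b4, b3de4d8}.
Common ancestors: {04b37ac, b3de4d8}.
Among these, b3de4d8 is not an ancestor of any other common ancestor — it is the merge base.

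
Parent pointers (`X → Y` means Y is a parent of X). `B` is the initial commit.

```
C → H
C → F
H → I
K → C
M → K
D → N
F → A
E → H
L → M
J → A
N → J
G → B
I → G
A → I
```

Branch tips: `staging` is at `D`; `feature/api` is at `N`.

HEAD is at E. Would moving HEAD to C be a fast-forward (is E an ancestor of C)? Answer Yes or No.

No

A fast-forward from E to C is possible iff E is an ancestor of C.
Ancestors of C: {A, B, C, F, G, H, I}.
E is not among them, so fast-forward is not possible.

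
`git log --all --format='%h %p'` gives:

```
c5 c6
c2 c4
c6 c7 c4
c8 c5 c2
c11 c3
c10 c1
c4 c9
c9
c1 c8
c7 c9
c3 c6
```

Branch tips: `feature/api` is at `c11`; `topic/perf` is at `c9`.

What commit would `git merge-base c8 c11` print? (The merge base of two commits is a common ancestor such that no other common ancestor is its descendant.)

Ancestors of c8: {c2, c4, c5, c6, c7, c8, c9}.
Ancestors of c11: {c11, c3, c4, c6, c7, c9}.
Common ancestors: {c4, c6, c7, c9}.
Among these, c6 is not an ancestor of any other common ancestor — it is the merge base.

c6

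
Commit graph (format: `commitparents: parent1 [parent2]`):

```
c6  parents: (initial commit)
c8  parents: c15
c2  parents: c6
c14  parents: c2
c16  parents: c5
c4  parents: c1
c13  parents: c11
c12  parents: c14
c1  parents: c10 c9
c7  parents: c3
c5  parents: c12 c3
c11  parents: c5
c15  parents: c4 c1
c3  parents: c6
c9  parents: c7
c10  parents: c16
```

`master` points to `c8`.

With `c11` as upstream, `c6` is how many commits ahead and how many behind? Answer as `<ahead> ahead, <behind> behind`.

Reachable from c6: {c6}.
Reachable from c11: {c11, c12, c14, c2, c3, c5, c6}.
Only in c6's history (ahead): {} — 0.
Only in c11's history (behind): {c11, c12, c14, c2, c3, c5} — 6.

0 ahead, 6 behind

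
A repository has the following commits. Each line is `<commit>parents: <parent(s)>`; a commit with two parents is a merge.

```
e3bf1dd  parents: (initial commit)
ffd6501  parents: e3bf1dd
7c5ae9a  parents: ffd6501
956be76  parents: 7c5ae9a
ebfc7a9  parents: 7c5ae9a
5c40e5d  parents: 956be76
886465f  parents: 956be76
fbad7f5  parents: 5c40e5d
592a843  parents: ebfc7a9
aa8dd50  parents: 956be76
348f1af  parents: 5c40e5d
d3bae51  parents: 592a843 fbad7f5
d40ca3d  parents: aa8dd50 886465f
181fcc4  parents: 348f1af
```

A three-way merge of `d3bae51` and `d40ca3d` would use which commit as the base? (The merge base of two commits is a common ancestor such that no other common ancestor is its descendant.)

Ancestors of d3bae51: {592a843, 5c40e5d, 7c5ae9a, 956be76, d3bae51, e3bf1dd, ebfc7a9, fbad7f5, ffd6501}.
Ancestors of d40ca3d: {7c5ae9a, 886465f, 956be76, aa8dd50, d40ca3d, e3bf1dd, ffd6501}.
Common ancestors: {7c5ae9a, 956be76, e3bf1dd, ffd6501}.
Among these, 956be76 is not an ancestor of any other common ancestor — it is the merge base.

956be76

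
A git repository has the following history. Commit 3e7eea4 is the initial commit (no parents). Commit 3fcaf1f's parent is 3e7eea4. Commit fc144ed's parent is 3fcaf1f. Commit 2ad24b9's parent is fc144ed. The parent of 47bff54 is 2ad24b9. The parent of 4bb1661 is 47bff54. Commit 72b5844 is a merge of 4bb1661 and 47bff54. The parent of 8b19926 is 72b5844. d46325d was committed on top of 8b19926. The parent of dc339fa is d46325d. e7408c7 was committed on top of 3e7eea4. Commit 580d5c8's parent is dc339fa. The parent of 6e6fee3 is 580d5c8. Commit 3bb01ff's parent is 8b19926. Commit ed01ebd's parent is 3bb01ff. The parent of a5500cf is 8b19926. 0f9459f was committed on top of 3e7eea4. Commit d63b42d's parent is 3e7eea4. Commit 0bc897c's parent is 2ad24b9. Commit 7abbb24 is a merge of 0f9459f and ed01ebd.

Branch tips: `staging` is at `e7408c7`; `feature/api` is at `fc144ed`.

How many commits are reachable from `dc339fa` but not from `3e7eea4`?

9

Reachable from dc339fa: {2ad24b9, 3e7eea4, 3fcaf1f, 47bff54, 4bb1661, 72b5844, 8b19926, d46325d, dc339fa, fc144ed}.
Reachable from 3e7eea4: {3e7eea4}.
In dc339fa's history but not 3e7eea4's: {2ad24b9, 3fcaf1f, 47bff54, 4bb1661, 72b5844, 8b19926, d46325d, dc339fa, fc144ed} — 9 commits.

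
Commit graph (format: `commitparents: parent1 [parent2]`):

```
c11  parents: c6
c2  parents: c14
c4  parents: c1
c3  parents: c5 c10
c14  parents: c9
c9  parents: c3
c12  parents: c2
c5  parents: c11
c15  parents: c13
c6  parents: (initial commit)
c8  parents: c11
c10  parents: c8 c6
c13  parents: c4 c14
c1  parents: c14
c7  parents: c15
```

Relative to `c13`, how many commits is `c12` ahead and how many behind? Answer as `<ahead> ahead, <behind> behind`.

Reachable from c12: {c10, c11, c12, c14, c2, c3, c5, c6, c8, c9}.
Reachable from c13: {c1, c10, c11, c13, c14, c3, c4, c5, c6, c8, c9}.
Only in c12's history (ahead): {c12, c2} — 2.
Only in c13's history (behind): {c1, c13, c4} — 3.

2 ahead, 3 behind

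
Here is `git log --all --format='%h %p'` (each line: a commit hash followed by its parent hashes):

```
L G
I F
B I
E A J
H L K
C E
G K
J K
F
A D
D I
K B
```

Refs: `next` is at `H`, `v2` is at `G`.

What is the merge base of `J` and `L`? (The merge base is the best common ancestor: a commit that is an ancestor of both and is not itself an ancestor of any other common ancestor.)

Ancestors of J: {B, F, I, J, K}.
Ancestors of L: {B, F, G, I, K, L}.
Common ancestors: {B, F, I, K}.
Among these, K is not an ancestor of any other common ancestor — it is the merge base.

K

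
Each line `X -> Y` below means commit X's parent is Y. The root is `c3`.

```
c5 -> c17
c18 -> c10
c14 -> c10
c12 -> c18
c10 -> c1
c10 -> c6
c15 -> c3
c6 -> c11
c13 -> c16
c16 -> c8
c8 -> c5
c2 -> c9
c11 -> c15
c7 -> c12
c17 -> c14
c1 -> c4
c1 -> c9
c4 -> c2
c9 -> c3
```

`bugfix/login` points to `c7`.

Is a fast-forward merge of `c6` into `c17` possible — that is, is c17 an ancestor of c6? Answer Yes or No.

A fast-forward from c17 to c6 is possible iff c17 is an ancestor of c6.
Ancestors of c6: {c11, c15, c3, c6}.
c17 is not among them, so fast-forward is not possible.

No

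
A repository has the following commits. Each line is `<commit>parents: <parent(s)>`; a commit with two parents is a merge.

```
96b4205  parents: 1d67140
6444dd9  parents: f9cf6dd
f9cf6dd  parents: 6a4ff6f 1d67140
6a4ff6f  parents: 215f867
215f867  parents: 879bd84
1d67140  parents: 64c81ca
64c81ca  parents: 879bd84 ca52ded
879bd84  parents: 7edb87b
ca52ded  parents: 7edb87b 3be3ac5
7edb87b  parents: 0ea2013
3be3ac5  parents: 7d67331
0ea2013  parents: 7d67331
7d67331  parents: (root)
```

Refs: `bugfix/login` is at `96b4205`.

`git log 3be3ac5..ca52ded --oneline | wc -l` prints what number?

Reachable from ca52ded: {0ea2013, 3be3ac5, 7d67331, 7edb87b, ca52ded}.
Reachable from 3be3ac5: {3be3ac5, 7d67331}.
In ca52ded's history but not 3be3ac5's: {0ea2013, 7edb87b, ca52ded} — 3 commits.

3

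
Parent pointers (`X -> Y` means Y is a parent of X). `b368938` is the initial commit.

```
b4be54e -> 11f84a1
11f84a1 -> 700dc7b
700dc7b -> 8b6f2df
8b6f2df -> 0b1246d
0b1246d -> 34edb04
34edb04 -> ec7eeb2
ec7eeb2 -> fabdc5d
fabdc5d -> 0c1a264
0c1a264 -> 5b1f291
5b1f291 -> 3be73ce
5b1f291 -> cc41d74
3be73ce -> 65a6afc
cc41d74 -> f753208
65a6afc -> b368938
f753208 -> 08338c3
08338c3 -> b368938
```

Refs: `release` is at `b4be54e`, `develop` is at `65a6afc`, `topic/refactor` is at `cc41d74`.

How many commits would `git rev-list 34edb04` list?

11

Walking parent pointers from 34edb04: reachable set = {08338c3, 0c1a264, 34edb04, 3be73ce, 5b1f291, 65a6afc, b368938, cc41d74, ec7eeb2, f753208, fabdc5d}.
That is 11 commits.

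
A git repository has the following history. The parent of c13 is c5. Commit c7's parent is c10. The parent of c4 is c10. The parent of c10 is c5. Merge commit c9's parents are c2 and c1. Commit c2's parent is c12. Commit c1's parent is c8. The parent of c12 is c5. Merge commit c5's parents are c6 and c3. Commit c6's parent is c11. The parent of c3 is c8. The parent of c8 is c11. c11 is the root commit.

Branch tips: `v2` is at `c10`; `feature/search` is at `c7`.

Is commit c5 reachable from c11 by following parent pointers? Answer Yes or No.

No

Ancestors of c11: {c11}.
c5 is not in that set, so it is not an ancestor of c11.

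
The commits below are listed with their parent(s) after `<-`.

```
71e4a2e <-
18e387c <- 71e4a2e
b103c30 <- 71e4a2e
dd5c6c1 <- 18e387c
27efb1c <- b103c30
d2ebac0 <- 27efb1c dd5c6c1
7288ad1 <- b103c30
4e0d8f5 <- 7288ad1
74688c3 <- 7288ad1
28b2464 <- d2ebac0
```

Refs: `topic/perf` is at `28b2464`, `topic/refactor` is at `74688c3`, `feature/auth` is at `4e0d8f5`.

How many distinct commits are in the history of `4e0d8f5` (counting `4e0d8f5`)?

4

Walking parent pointers from 4e0d8f5: reachable set = {4e0d8f5, 71e4a2e, 7288ad1, b103c30}.
That is 4 commits.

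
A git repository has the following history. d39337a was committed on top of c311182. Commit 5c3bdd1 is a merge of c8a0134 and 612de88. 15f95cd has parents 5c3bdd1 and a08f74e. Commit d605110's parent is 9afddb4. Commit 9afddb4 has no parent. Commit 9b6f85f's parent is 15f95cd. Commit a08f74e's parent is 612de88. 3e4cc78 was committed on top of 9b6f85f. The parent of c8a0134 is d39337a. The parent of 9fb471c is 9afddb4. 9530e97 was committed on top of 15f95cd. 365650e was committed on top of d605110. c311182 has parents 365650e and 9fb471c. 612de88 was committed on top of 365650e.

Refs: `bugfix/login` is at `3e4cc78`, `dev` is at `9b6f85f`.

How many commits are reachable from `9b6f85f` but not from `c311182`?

7

Reachable from 9b6f85f: {15f95cd, 365650e, 5c3bdd1, 612de88, 9afddb4, 9b6f85f, 9fb471c, a08f74e, c311182, c8a0134, d39337a, d605110}.
Reachable from c311182: {365650e, 9afddb4, 9fb471c, c311182, d605110}.
In 9b6f85f's history but not c311182's: {15f95cd, 5c3bdd1, 612de88, 9b6f85f, a08f74e, c8a0134, d39337a} — 7 commits.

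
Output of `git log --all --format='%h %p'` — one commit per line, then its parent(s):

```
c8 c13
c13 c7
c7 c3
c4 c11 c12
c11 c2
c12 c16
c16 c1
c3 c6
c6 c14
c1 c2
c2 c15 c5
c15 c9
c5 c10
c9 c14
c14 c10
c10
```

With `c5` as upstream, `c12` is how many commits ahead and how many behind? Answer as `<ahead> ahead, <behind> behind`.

7 ahead, 0 behind

Reachable from c12: {c1, c10, c12, c14, c15, c16, c2, c5, c9}.
Reachable from c5: {c10, c5}.
Only in c12's history (ahead): {c1, c12, c14, c15, c16, c2, c9} — 7.
Only in c5's history (behind): {} — 0.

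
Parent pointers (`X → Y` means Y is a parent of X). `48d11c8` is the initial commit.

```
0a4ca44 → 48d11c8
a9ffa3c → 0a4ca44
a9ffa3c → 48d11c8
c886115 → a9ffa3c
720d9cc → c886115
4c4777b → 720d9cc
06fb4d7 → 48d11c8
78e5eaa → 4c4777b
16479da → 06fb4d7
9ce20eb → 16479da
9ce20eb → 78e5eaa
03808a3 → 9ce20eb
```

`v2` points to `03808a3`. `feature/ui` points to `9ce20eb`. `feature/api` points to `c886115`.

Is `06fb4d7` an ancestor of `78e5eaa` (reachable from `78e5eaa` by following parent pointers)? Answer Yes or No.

No

Ancestors of 78e5eaa: {0a4ca44, 48d11c8, 4c4777b, 720d9cc, 78e5eaa, a9ffa3c, c886115}.
06fb4d7 is not in that set, so it is not an ancestor of 78e5eaa.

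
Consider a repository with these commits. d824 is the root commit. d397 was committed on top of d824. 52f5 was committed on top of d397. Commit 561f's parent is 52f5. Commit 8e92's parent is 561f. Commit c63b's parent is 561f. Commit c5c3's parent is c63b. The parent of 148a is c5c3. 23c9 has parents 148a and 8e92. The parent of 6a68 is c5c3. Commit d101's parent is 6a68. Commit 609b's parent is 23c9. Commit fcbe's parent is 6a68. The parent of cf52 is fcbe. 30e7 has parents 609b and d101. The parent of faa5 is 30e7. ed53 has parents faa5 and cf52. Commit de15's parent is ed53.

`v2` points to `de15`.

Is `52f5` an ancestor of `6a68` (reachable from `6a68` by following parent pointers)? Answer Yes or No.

Yes

Ancestors of 6a68 (commits reachable by following parents): {52f5, 561f, 6a68, c5c3, c63b, d397, d824}.
52f5 is in that set, so it is an ancestor of 6a68.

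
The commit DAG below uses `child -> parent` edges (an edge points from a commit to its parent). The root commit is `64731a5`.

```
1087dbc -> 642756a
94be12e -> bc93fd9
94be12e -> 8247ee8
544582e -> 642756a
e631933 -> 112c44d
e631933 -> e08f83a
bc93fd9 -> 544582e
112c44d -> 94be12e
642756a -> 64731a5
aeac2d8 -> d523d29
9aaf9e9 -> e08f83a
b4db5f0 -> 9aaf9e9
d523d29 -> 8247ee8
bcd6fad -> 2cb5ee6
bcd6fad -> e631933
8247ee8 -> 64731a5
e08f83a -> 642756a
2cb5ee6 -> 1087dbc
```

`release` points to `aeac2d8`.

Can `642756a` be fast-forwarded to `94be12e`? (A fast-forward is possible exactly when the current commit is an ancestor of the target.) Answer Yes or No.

A fast-forward from 642756a to 94be12e is possible iff 642756a is an ancestor of 94be12e.
Ancestors of 94be12e: {544582e, 642756a, 64731a5, 8247ee8, 94be12e, bc93fd9}.
642756a is among them, so fast-forward is possible.

Yes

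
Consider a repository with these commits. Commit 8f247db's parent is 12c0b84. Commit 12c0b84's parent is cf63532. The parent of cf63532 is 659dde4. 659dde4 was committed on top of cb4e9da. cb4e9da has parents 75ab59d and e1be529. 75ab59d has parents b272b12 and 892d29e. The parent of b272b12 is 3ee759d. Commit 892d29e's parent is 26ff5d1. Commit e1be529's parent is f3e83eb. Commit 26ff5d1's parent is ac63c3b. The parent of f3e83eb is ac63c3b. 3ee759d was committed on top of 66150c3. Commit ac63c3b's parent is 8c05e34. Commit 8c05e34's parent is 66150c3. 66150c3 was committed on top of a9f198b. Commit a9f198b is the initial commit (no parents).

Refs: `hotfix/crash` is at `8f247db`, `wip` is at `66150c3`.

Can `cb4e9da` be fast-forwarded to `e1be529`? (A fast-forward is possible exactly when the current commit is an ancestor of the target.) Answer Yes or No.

No

A fast-forward from cb4e9da to e1be529 is possible iff cb4e9da is an ancestor of e1be529.
Ancestors of e1be529: {66150c3, 8c05e34, a9f198b, ac63c3b, e1be529, f3e83eb}.
cb4e9da is not among them, so fast-forward is not possible.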